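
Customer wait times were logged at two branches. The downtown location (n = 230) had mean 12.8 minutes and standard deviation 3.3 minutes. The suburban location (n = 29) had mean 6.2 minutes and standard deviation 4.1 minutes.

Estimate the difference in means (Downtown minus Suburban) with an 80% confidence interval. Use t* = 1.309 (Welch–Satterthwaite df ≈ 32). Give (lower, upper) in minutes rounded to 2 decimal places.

(5.56, 7.64)

Standard errors of each mean: 3.3/√230 = 0.2176 and 4.1/√29 = 0.7614.
SE(x̄₁ − x̄₂) = √(0.2176² + 0.7614²) = 0.7919 for independent samples with unequal variances.
With t* = 1.309, the margin is 1.309 × 0.7919 = 1.0366.
x̄₁ − x̄₂ = 12.8 − 6.2 = 6.6000; the interval is 6.6000 ± 1.0366 = (5.56, 7.64).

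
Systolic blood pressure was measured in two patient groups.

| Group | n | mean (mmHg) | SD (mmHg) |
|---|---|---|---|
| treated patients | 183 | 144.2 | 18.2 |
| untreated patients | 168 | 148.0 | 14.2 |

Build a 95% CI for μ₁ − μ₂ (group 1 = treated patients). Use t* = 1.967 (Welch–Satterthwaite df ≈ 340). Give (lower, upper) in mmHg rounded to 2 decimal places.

(-7.21, -0.39)

SE₁ = s₁/√n₁ = 18.2/√183 = 1.3454; SE₂ = 14.2/√168 = 1.0956.
Independent samples, unequal variances: SE_diff = √(SE₁² + SE₂²) = √(1.81010116 + 1.20033936) = 1.7351.
t* = 1.967, so margin of error = 1.967 × 1.7351 = 3.4129.
Difference in means = 144.2 − 148.0 = -3.8000.
-3.8000 ± 3.4129 → (-7.21, -0.39).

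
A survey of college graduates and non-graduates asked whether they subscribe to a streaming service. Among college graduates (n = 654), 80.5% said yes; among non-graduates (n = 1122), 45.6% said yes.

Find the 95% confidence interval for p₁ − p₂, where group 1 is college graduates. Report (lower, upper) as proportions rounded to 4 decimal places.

SE₁ = √(p̂₁(1−p̂₁)/n₁) = √(0.8050·0.1950/654) = 0.01549; SE₂ = √(0.4560·0.5440/1122) = 0.01487.
Independent samples: SE of the difference = √(SE₁² + SE₂²) = √(0.0002399401 + 0.0002211169) = 0.02147.
z* for 95% confidence is 1.960, so the margin of error is 1.960 × 0.02147 = 0.04208.
Point estimate p̂₁ − p̂₂ = 0.8050 − 0.4560 = 0.3490.
0.3490 ± 0.04208 → (0.3069, 0.3911).

(0.3069, 0.3911)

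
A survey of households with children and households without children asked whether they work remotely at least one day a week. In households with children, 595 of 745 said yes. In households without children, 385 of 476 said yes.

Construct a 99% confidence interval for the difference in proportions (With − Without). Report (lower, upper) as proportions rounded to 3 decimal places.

(-0.070, 0.050)

p̂₁ = 595/745 = 0.7987 and p̂₂ = 385/476 = 0.8088.
SE₁ = √(p̂₁(1−p̂₁)/n₁) = √(0.7987·0.2013/745) = 0.01469; SE₂ = √(0.8088·0.1912/476) = 0.01802.
Independent samples: SE of the difference = √(SE₁² + SE₂²) = √(0.0002157961 + 0.0003247204) = 0.02325.
z* for 99% confidence is 2.576, so the margin of error is 2.576 × 0.02325 = 0.05989.
Point estimate p̂₁ − p̂₂ = 0.7987 − 0.8088 = -0.0101.
-0.0101 ± 0.05989 → (-0.070, 0.050).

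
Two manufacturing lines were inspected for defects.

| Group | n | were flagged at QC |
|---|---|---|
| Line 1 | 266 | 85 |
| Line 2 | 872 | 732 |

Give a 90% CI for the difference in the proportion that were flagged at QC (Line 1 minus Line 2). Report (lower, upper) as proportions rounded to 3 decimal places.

(-0.571, -0.469)

p̂₁ = 85/266 = 0.3195 and p̂₂ = 732/872 = 0.8394.
SE₁ = √(p̂₁(1−p̂₁)/n₁) = √(0.3195·0.6805/266) = 0.02859; SE₂ = √(0.8394·0.1606/872) = 0.01243.
Independent samples: SE of the difference = √(SE₁² + SE₂²) = √(0.0008173881 + 0.0001545049) = 0.03118.
z* for 90% confidence is 1.645, so the margin of error is 1.645 × 0.03118 = 0.05129.
Point estimate p̂₁ − p̂₂ = 0.3195 − 0.8394 = -0.5199.
-0.5199 ± 0.05129 → (-0.571, -0.469).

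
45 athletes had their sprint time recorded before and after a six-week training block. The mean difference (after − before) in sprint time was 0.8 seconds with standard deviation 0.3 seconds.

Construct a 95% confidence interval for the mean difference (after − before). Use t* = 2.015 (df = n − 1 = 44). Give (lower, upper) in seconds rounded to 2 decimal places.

(0.71, 0.89)

This is a matched-pairs design, so SE = s_d/√n = 0.3/√45 = 0.0447.
Margin = 2.015 × 0.0447 = 0.0901; the interval is 0.8 ± 0.0901 = (0.71, 0.89).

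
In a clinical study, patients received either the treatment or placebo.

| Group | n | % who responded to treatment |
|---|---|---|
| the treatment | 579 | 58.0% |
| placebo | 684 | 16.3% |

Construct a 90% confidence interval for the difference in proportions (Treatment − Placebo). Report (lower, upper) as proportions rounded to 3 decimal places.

The two standard errors are √(0.5800×0.4200/579) = 0.02051 and √(0.1630×0.8370/684) = 0.01412.
Because the samples are independent, SE_diff = √(0.02051² + 0.01412²) = 0.02490.
Using z* = 1.645 for 90%, ME = 1.645 × 0.02490 = 0.04096.
p̂₁ − p̂₂ = 0.4170; interval 0.4170 ± 0.04096 gives (0.376, 0.458).

(0.376, 0.458)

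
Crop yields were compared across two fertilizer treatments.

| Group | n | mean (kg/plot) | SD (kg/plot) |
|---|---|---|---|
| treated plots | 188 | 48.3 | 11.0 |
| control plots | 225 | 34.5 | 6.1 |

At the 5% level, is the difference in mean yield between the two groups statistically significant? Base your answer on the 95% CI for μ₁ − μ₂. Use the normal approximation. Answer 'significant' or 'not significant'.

Standard errors of each mean: 11.0/√188 = 0.8023 and 6.1/√225 = 0.4067.
SE(x̄₁ − x̄₂) = √(0.8023² + 0.4067²) = 0.8995 for independent samples with unequal variances.
With z* = 1.960, the margin is 1.960 × 0.8995 = 1.7630.
x̄₁ − x̄₂ = 48.3 − 34.5 = 13.8000; the interval is 13.8000 ± 1.7630 = (12.0370, 15.5630).
The interval (12.0370, 15.5630) does not contain 0, so the difference is significant.

significant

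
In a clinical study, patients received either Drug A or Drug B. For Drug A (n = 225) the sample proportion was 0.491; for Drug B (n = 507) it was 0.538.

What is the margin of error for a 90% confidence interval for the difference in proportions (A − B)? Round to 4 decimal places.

The two standard errors are √(0.4910×0.5090/225) = 0.03333 and √(0.5380×0.4620/507) = 0.02214.
Because the samples are independent, SE_diff = √(0.03333² + 0.02214²) = 0.04001.
Using z* = 1.645 for 90%, ME = 1.645 × 0.04001 = 0.06582.

0.0658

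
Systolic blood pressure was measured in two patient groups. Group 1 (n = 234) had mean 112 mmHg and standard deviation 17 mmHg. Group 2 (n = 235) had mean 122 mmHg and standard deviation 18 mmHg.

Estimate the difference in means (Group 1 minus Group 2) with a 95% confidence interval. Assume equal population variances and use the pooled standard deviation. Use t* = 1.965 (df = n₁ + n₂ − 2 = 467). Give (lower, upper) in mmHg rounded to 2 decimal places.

(-13.18, -6.82)

s_p = √[((n₁−1)s₁² + (n₂−1)s₂²)/(n₁+n₂−2)] = √[(233·17² + 234·18²)/467] = 17.5082.
SE = 17.5082·√(1/234 + 1/235) = 1.6169.
With t* = 1.965, margin = 1.965 × 1.6169 = 3.1772.
x̄₁ − x̄₂ = 112 − 122 = -10.0000; interval -10.0000 ± 3.1772 = (-13.18, -6.82).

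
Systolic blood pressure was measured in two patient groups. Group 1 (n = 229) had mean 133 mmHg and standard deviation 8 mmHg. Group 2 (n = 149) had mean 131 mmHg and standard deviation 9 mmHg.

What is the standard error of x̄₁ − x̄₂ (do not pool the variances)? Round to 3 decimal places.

0.907

Per-group SEs: s₁/√n₁ = 8/√229 = 0.5287, s₂/√n₂ = 9/√149 = 0.7373.
Unpooled SE of the difference: √(0.27952369 + 0.54361129) = 0.9073.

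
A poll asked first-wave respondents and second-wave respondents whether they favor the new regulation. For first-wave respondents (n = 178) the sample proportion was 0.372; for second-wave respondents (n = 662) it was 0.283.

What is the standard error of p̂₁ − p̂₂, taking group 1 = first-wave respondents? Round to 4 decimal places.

0.0402

The two standard errors are √(0.3720×0.6280/178) = 0.03623 and √(0.2830×0.7170/662) = 0.01751.
Because the samples are independent, SE_diff = √(0.03623² + 0.01751²) = 0.04024.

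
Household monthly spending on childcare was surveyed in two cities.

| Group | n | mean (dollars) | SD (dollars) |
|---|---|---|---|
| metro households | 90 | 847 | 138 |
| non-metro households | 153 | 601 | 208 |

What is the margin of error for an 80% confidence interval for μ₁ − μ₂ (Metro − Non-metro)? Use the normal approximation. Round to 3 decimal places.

28.505

Per-group SEs: s₁/√n₁ = 138/√90 = 14.5465, s₂/√n₂ = 208/√153 = 16.8158.
Unpooled SE of the difference: √(211.60066225 + 282.77112964) = 22.2345.
Margin of error = z* · SE = 1.282 × 22.2345 = 28.5046.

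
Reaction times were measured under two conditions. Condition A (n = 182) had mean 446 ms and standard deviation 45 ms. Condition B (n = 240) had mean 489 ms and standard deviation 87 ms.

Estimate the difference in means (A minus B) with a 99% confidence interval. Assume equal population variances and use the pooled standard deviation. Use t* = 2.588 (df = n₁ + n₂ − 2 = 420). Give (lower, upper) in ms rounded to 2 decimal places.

s_p = √[((n₁−1)s₁² + (n₂−1)s₂²)/(n₁+n₂−2)] = √[(181·45² + 239·87²)/420] = 71.9708.
SE = 71.9708·√(1/182 + 1/240) = 7.0741.
With t* = 2.588, margin = 2.588 × 7.0741 = 18.3078.
x̄₁ − x̄₂ = 446 − 489 = -43.0000; interval -43.0000 ± 18.3078 = (-61.31, -24.69).

(-61.31, -24.69)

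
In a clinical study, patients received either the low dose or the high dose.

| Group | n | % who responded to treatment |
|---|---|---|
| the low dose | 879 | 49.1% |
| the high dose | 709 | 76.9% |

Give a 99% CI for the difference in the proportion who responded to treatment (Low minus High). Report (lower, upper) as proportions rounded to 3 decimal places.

Each SE is √(p̂(1−p̂)/n): √(0.4910·0.5090/879) = 0.01686 and √(0.7690·0.2310/709) = 0.01583.
SE(p̂₁ − p̂₂) = √(SE₁² + SE₂²) = √(0.0002842596 + 0.0002505889) = 0.02313, since the two samples are independent.
At 99% confidence z* = 2.576; margin = 2.576 × 0.02313 = 0.05958.
The difference is 0.4910 − 0.7690 = -0.2780, so the interval is -0.2780 ± 0.05958 = (-0.338, -0.218).

(-0.338, -0.218)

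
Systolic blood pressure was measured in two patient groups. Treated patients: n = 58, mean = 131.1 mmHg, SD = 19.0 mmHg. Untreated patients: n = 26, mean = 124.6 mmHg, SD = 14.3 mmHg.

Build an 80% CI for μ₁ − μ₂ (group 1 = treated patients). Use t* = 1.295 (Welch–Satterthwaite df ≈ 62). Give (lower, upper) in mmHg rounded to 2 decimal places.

(1.64, 11.36)

SE₁ = s₁/√n₁ = 19.0/√58 = 2.4948; SE₂ = 14.3/√26 = 2.8045.
Independent samples, unequal variances: SE_diff = √(SE₁² + SE₂²) = √(6.22402704 + 7.86522025) = 3.7536.
t* = 1.295, so margin of error = 1.295 × 3.7536 = 4.8609.
Difference in means = 131.1 − 124.6 = 6.5000.
6.5000 ± 4.8609 → (1.64, 11.36).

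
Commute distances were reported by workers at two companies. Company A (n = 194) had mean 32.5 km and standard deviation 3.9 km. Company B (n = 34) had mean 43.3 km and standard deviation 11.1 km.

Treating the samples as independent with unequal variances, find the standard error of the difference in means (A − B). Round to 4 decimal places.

1.9241

Standard errors of each mean: 3.9/√194 = 0.2800 and 11.1/√34 = 1.9036.
SE(x̄₁ − x̄₂) = √(0.2800² + 1.9036²) = 1.9241 for independent samples with unequal variances.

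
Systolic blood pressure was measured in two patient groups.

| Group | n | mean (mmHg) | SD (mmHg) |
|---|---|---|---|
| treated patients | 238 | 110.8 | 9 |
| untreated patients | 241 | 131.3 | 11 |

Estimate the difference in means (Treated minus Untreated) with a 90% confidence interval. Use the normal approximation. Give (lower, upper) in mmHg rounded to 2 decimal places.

(-22.01, -18.99)

Per-group SEs: s₁/√n₁ = 9/√238 = 0.5834, s₂/√n₂ = 11/√241 = 0.7086.
Unpooled SE of the difference: √(0.34035556 + 0.50211396) = 0.9179.
Margin of error = z* · SE = 1.645 × 0.9179 = 1.5099.
x̄₁ − x̄₂ = 110.8 − 131.3 = -20.5000.
CI: -20.5000 ± 1.5099 = (-22.01, -18.99).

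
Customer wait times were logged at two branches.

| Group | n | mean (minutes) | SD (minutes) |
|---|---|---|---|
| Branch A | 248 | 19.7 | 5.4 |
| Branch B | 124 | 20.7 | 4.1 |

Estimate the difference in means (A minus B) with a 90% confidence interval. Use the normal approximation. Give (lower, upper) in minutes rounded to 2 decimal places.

Per-group SEs: s₁/√n₁ = 5.4/√248 = 0.3429, s₂/√n₂ = 4.1/√124 = 0.3682.
Unpooled SE of the difference: √(0.11758041 + 0.13557124) = 0.5031.
Margin of error = z* · SE = 1.645 × 0.5031 = 0.8276.
x̄₁ − x̄₂ = 19.7 − 20.7 = -1.0000.
CI: -1.0000 ± 0.8276 = (-1.83, -0.17).

(-1.83, -0.17)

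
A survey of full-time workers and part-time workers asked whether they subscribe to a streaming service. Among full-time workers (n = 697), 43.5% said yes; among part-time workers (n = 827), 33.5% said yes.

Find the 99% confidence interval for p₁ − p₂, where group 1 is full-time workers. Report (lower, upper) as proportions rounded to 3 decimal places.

(0.036, 0.164)

Each SE is √(p̂(1−p̂)/n): √(0.4350·0.5650/697) = 0.01878 and √(0.3350·0.6650/827) = 0.01641.
SE(p̂₁ − p̂₂) = √(SE₁² + SE₂²) = √(0.0003526884 + 0.0002692881) = 0.02494, since the two samples are independent.
At 99% confidence z* = 2.576; margin = 2.576 × 0.02494 = 0.06425.
The difference is 0.4350 − 0.3350 = 0.1000, so the interval is 0.1000 ± 0.06425 = (0.036, 0.164).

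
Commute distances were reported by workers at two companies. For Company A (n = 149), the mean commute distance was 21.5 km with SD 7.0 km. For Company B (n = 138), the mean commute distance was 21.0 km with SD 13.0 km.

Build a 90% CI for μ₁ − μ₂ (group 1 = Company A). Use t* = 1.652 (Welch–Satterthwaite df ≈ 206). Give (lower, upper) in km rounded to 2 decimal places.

(-1.56, 2.56)

Per-group SEs: s₁/√n₁ = 7.0/√149 = 0.5735, s₂/√n₂ = 13.0/√138 = 1.1066.
Unpooled SE of the difference: √(0.32890225 + 1.22456356) = 1.2464.
Margin of error = t* · SE = 1.652 × 1.2464 = 2.0591.
x̄₁ − x̄₂ = 21.5 − 21.0 = 0.5000.
CI: 0.5000 ± 2.0591 = (-1.56, 2.56).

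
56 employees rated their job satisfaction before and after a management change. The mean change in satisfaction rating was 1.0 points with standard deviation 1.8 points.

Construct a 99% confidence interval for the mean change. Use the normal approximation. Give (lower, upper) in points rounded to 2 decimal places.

Paired design: SE = s_d/√n = 1.8/√56 = 0.2405.
z* = 2.576; margin of error = 2.576 × 0.2405 = 0.6195.
1.0 ± 0.6195 → (0.38, 1.62).

(0.38, 1.62)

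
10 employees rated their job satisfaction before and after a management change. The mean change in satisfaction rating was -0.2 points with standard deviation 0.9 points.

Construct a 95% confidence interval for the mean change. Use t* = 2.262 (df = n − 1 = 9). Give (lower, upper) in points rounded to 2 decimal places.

(-0.84, 0.44)

This is a matched-pairs design, so SE = s_d/√n = 0.9/√10 = 0.2846.
Margin = 2.262 × 0.2846 = 0.6438; the interval is -0.2 ± 0.6438 = (-0.84, 0.44).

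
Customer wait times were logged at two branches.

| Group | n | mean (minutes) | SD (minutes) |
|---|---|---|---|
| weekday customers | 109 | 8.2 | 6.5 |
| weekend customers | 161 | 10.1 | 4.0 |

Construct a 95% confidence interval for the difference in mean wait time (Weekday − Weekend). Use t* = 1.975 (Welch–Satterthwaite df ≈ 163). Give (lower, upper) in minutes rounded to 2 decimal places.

(-3.28, -0.52)

SE₁ = s₁/√n₁ = 6.5/√109 = 0.6226; SE₂ = 4.0/√161 = 0.3152.
Independent samples, unequal variances: SE_diff = √(SE₁² + SE₂²) = √(0.38763076 + 0.09935104) = 0.6978.
t* = 1.975, so margin of error = 1.975 × 0.6978 = 1.3782.
Difference in means = 8.2 − 10.1 = -1.9000.
-1.9000 ± 1.3782 → (-3.28, -0.52).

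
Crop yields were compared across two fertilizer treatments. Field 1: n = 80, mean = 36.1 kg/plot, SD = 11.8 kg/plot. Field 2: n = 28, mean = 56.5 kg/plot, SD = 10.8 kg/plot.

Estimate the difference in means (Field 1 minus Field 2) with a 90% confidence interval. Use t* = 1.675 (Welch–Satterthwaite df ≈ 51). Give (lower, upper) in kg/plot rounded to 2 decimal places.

SE₁ = s₁/√n₁ = 11.8/√80 = 1.3193; SE₂ = 10.8/√28 = 2.0410.
Independent samples, unequal variances: SE_diff = √(SE₁² + SE₂²) = √(1.74055249 + 4.165681) = 2.4303.
t* = 1.675, so margin of error = 1.675 × 2.4303 = 4.0708.
Difference in means = 36.1 − 56.5 = -20.4000.
-20.4000 ± 4.0708 → (-24.47, -16.33).

(-24.47, -16.33)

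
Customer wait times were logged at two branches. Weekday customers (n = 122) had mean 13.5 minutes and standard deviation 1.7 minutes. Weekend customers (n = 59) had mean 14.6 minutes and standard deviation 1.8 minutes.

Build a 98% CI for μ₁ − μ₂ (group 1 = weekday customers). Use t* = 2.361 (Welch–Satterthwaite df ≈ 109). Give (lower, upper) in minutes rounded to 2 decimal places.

Per-group SEs: s₁/√n₁ = 1.7/√122 = 0.1539, s₂/√n₂ = 1.8/√59 = 0.2343.
Unpooled SE of the difference: √(0.02368521 + 0.05489649) = 0.2803.
Margin of error = t* · SE = 2.361 × 0.2803 = 0.6618.
x̄₁ − x̄₂ = 13.5 − 14.6 = -1.1000.
CI: -1.1000 ± 0.6618 = (-1.76, -0.44).

(-1.76, -0.44)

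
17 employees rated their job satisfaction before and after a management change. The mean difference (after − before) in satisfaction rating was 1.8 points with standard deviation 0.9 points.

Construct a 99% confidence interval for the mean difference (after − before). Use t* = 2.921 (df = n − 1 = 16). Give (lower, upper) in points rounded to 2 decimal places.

Paired design: SE = s_d/√n = 0.9/√17 = 0.2183.
t* = 2.921; margin of error = 2.921 × 0.2183 = 0.6377.
1.8 ± 0.6377 → (1.16, 2.44).

(1.16, 2.44)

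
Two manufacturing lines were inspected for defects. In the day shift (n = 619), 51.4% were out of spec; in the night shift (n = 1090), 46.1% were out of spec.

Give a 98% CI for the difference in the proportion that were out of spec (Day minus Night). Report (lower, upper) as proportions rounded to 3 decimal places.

(-0.005, 0.111)

Each SE is √(p̂(1−p̂)/n): √(0.5140·0.4860/619) = 0.02009 and √(0.4610·0.5390/1090) = 0.01510.
SE(p̂₁ − p̂₂) = √(SE₁² + SE₂²) = √(0.0004036081 + 0.00022801) = 0.02513, since the two samples are independent.
At 98% confidence z* = 2.326; margin = 2.326 × 0.02513 = 0.05845.
The difference is 0.5140 − 0.4610 = 0.0530, so the interval is 0.0530 ± 0.05845 = (-0.005, 0.111).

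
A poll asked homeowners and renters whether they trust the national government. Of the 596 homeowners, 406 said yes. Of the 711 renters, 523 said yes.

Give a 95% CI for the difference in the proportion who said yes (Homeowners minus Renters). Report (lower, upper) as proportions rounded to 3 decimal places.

(-0.104, -0.005)

Sample proportions: 406/596 = 0.6812, 523/711 = 0.7356.
Each SE is √(p̂(1−p̂)/n): √(0.6812·0.3188/596) = 0.01909 and √(0.7356·0.2644/711) = 0.01654.
SE(p̂₁ − p̂₂) = √(SE₁² + SE₂²) = √(0.0003644281 + 0.0002735716) = 0.02526, since the two samples are independent.
At 95% confidence z* = 1.960; margin = 1.960 × 0.02526 = 0.04951.
The difference is 0.6812 − 0.7356 = -0.0544, so the interval is -0.0544 ± 0.04951 = (-0.104, -0.005).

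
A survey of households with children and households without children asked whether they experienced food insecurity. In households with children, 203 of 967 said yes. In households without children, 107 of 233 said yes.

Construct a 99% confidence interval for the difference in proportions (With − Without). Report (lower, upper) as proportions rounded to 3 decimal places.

p̂₁ = 203/967 = 0.2099 and p̂₂ = 107/233 = 0.4592.
SE₁ = √(p̂₁(1−p̂₁)/n₁) = √(0.2099·0.7901/967) = 0.01310; SE₂ = √(0.4592·0.5408/233) = 0.03265.
Independent samples: SE of the difference = √(SE₁² + SE₂²) = √(0.00017161 + 0.0010660225) = 0.03518.
z* for 99% confidence is 2.576, so the margin of error is 2.576 × 0.03518 = 0.09062.
Point estimate p̂₁ − p̂₂ = 0.2099 − 0.4592 = -0.2493.
-0.2493 ± 0.09062 → (-0.340, -0.159).

(-0.340, -0.159)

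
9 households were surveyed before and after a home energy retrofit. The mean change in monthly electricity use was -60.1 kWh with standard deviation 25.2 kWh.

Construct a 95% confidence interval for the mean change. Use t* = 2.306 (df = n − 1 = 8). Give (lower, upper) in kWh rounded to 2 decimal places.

(-79.47, -40.73)

This is a matched-pairs design, so SE = s_d/√n = 25.2/√9 = 8.4000.
Margin = 2.306 × 8.4000 = 19.3704; the interval is -60.1 ± 19.3704 = (-79.47, -40.73).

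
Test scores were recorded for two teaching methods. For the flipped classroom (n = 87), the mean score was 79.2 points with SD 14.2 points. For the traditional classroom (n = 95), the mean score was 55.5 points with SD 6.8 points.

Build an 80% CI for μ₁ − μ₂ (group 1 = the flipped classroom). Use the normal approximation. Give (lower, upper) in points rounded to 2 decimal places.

(21.55, 25.85)

Per-group SEs: s₁/√n₁ = 14.2/√87 = 1.5224, s₂/√n₂ = 6.8/√95 = 0.6977.
Unpooled SE of the difference: √(2.31770176 + 0.48678529) = 1.6747.
Margin of error = z* · SE = 1.282 × 1.6747 = 2.1470.
x̄₁ − x̄₂ = 79.2 − 55.5 = 23.7000.
CI: 23.7000 ± 2.1470 = (21.55, 25.85).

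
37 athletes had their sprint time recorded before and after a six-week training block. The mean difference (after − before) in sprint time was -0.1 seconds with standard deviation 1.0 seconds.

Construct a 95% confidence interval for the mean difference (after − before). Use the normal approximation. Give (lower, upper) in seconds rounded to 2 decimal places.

Paired design: SE = s_d/√n = 1.0/√37 = 0.1644.
z* = 1.960; margin of error = 1.960 × 0.1644 = 0.3222.
-0.1 ± 0.3222 → (-0.42, 0.22).

(-0.42, 0.22)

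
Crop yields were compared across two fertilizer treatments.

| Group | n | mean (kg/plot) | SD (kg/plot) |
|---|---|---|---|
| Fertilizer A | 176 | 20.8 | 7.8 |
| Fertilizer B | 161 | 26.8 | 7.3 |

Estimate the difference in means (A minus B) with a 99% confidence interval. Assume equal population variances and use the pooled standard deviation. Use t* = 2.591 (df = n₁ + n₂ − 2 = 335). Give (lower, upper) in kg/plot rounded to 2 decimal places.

s_p = √[((n₁−1)s₁² + (n₂−1)s₂²)/(n₁+n₂−2)] = √[(175·7.8² + 160·7.3²)/335] = 7.5653.
SE = 7.5653·√(1/176 + 1/161) = 0.8250.
With t* = 2.591, margin = 2.591 × 0.8250 = 2.1376.
x̄₁ − x̄₂ = 20.8 − 26.8 = -6.0000; interval -6.0000 ± 2.1376 = (-8.14, -3.86).

(-8.14, -3.86)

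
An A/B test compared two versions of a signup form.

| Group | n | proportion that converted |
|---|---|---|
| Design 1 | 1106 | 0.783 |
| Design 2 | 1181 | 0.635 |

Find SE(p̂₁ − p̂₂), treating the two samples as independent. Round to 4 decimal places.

SE₁ = √(p̂₁(1−p̂₁)/n₁) = √(0.7830·0.2170/1106) = 0.01239; SE₂ = √(0.6350·0.3650/1181) = 0.01401.
Independent samples: SE of the difference = √(SE₁² + SE₂²) = √(0.0001535121 + 0.0001962801) = 0.01870.

0.0187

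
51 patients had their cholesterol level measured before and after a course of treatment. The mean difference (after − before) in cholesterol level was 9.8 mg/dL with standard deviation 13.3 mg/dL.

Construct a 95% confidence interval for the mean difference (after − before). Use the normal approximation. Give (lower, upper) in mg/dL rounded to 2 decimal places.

This is a matched-pairs design, so SE = s_d/√n = 13.3/√51 = 1.8624.
Margin = 1.960 × 1.8624 = 3.6503; the interval is 9.8 ± 3.6503 = (6.15, 13.45).

(6.15, 13.45)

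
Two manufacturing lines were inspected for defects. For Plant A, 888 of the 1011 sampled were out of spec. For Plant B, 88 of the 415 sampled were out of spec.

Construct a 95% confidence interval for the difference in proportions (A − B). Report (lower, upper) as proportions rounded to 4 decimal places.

First, p̂₁ = 888/1011 = 0.8783; p̂₂ = 88/415 = 0.2120.
The two standard errors are √(0.8783×0.1217/1011) = 0.01028 and √(0.2120×0.7880/415) = 0.02006.
Because the samples are independent, SE_diff = √(0.01028² + 0.02006²) = 0.02254.
Using z* = 1.960 for 95%, ME = 1.960 × 0.02254 = 0.04418.
p̂₁ − p̂₂ = 0.6663; interval 0.6663 ± 0.04418 gives (0.6221, 0.7105).

(0.6221, 0.7105)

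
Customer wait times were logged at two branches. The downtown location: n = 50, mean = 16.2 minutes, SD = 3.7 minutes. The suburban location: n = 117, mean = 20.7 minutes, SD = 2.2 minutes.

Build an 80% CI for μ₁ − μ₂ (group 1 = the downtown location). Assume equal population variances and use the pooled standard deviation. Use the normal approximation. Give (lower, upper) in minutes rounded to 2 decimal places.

Pooled variance s_p² = [49·3.7² + 116·2.2²] / (50+117−2) = 7.4682, so s_p = 2.7328.
SE_diff = s_p·√(1/n₁ + 1/n₂) = 2.7328·√(1/50 + 1/117) = 0.4617.
z* = 1.282; margin = 1.282 × 0.4617 = 0.5919.
Difference = 16.2 − 20.7 = -4.5000.
-4.5000 ± 0.5919 → (-5.09, -3.91).

(-5.09, -3.91)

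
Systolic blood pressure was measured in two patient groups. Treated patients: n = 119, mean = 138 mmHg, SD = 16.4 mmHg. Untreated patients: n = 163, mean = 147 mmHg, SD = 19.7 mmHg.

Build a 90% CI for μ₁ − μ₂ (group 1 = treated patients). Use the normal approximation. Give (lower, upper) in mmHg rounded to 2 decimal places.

(-12.54, -5.46)

Standard errors of each mean: 16.4/√119 = 1.5034 and 19.7/√163 = 1.5430.
SE(x̄₁ − x̄₂) = √(1.5034² + 1.5430²) = 2.1543 for independent samples with unequal variances.
With z* = 1.645, the margin is 1.645 × 2.1543 = 3.5438.
x̄₁ − x̄₂ = 138 − 147 = -9.0000; the interval is -9.0000 ± 3.5438 = (-12.54, -5.46).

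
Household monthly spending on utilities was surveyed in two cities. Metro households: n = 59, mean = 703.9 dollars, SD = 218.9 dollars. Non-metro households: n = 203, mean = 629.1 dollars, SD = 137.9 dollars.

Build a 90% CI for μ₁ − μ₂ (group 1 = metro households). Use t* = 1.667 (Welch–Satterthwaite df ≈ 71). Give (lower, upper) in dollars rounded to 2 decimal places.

Standard errors of each mean: 218.9/√59 = 28.4984 and 137.9/√203 = 9.6787.
SE(x̄₁ − x̄₂) = √(28.4984² + 9.6787²) = 30.0971 for independent samples with unequal variances.
With t* = 1.667, the margin is 1.667 × 30.0971 = 50.1719.
x̄₁ − x̄₂ = 703.9 − 629.1 = 74.8000; the interval is 74.8000 ± 50.1719 = (24.63, 124.97).

(24.63, 124.97)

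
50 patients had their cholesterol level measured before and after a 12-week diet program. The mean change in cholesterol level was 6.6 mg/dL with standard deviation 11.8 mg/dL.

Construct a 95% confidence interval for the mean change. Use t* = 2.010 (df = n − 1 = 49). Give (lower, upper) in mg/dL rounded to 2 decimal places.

(3.25, 9.95)

This is a matched-pairs design, so SE = s_d/√n = 11.8/√50 = 1.6688.
Margin = 2.010 × 1.6688 = 3.3543; the interval is 6.6 ± 3.3543 = (3.25, 9.95).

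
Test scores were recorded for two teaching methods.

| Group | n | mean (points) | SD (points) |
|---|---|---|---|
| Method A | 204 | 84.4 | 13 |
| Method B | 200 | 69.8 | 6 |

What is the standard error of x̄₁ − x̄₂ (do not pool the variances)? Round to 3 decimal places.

1.004

Standard errors of each mean: 13/√204 = 0.9102 and 6/√200 = 0.4243.
SE(x̄₁ − x̄₂) = √(0.9102² + 0.4243²) = 1.0042 for independent samples with unequal variances.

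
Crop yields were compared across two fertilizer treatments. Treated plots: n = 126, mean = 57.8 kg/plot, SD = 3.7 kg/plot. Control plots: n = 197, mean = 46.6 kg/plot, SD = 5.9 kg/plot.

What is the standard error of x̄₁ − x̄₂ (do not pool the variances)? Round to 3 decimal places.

Standard errors of each mean: 3.7/√126 = 0.3296 and 5.9/√197 = 0.4204.
SE(x̄₁ − x̄₂) = √(0.3296² + 0.4204²) = 0.5342 for independent samples with unequal variances.

0.534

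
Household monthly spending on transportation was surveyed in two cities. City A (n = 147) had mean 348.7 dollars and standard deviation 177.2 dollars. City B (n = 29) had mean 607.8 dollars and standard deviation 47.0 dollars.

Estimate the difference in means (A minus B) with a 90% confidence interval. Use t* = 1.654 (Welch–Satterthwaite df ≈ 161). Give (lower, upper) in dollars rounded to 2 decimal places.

SE₁ = s₁/√n₁ = 177.2/√147 = 14.6152; SE₂ = 47.0/√29 = 8.7277.
Independent samples, unequal variances: SE_diff = √(SE₁² + SE₂²) = √(213.60407104 + 76.17274729) = 17.0228.
t* = 1.654, so margin of error = 1.654 × 17.0228 = 28.1557.
Difference in means = 348.7 − 607.8 = -259.1000.
-259.1000 ± 28.1557 → (-287.26, -230.94).

(-287.26, -230.94)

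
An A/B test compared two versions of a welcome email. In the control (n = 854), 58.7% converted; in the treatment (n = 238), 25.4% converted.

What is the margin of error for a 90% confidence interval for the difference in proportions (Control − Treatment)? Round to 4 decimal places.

0.0541

Each SE is √(p̂(1−p̂)/n): √(0.5870·0.4130/854) = 0.01685 and √(0.2540·0.7460/238) = 0.02822.
SE(p̂₁ − p̂₂) = √(SE₁² + SE₂²) = √(0.0002839225 + 0.0007963684) = 0.03287, since the two samples are independent.
At 90% confidence z* = 1.645; margin = 1.645 × 0.03287 = 0.05407.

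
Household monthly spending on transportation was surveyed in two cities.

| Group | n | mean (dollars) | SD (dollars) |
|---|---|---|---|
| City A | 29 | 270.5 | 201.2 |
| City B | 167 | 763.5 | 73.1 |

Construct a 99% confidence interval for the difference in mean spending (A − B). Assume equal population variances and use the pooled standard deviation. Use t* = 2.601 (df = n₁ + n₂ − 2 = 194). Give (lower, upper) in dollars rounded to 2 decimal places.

(-546.40, -439.60)

Pooled variance s_p² = [28·201.2² + 166·73.1²] / (29+167−2) = 10415.0494, so s_p = 102.0541.
SE_diff = s_p·√(1/n₁ + 1/n₂) = 102.0541·√(1/29 + 1/167) = 20.5306.
t* = 2.601; margin = 2.601 × 20.5306 = 53.4001.
Difference = 270.5 − 763.5 = -493.0000.
-493.0000 ± 53.4001 → (-546.40, -439.60).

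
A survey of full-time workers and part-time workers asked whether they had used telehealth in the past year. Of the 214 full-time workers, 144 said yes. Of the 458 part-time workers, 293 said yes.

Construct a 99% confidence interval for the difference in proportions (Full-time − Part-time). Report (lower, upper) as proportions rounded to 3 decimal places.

(-0.068, 0.134)

First, p̂₁ = 144/214 = 0.6729; p̂₂ = 293/458 = 0.6397.
The two standard errors are √(0.6729×0.3271/214) = 0.03207 and √(0.6397×0.3603/458) = 0.02243.
Because the samples are independent, SE_diff = √(0.03207² + 0.02243²) = 0.03914.
Using z* = 2.576 for 99%, ME = 2.576 × 0.03914 = 0.10082.
p̂₁ − p̂₂ = 0.0332; interval 0.0332 ± 0.10082 gives (-0.068, 0.134).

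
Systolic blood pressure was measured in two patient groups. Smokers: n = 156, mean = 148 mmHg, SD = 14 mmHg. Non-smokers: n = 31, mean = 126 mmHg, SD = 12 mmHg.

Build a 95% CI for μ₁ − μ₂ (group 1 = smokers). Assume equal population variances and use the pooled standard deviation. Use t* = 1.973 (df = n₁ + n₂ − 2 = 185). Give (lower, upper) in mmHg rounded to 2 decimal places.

Pooled variance s_p² = [155·14² + 30·12²] / (156+31−2) = 187.5676, so s_p = 13.6955.
SE_diff = s_p·√(1/n₁ + 1/n₂) = 13.6955·√(1/156 + 1/31) = 2.6931.
t* = 1.973; margin = 1.973 × 2.6931 = 5.3135.
Difference = 148 − 126 = 22.0000.
22.0000 ± 5.3135 → (16.69, 27.31).

(16.69, 27.31)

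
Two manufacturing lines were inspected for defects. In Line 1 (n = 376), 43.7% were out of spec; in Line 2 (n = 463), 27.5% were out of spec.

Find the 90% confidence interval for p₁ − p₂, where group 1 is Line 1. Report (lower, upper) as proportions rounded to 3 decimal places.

(0.108, 0.216)

Each SE is √(p̂(1−p̂)/n): √(0.4370·0.5630/376) = 0.02558 and √(0.2750·0.7250/463) = 0.02075.
SE(p̂₁ − p̂₂) = √(SE₁² + SE₂²) = √(0.0006543364 + 0.0004305625) = 0.03294, since the two samples are independent.
At 90% confidence z* = 1.645; margin = 1.645 × 0.03294 = 0.05419.
The difference is 0.4370 − 0.2750 = 0.1620, so the interval is 0.1620 ± 0.05419 = (0.108, 0.216).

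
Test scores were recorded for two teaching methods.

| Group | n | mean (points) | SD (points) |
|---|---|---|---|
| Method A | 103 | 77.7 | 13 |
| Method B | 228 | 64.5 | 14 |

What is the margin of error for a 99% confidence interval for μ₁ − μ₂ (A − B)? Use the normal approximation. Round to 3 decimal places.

4.073

SE₁ = s₁/√n₁ = 13/√103 = 1.2809; SE₂ = 14/√228 = 0.9272.
Independent samples, unequal variances: SE_diff = √(SE₁² + SE₂²) = √(1.64070481 + 0.85969984) = 1.5813.
z* = 2.576, so margin of error = 2.576 × 1.5813 = 4.0734.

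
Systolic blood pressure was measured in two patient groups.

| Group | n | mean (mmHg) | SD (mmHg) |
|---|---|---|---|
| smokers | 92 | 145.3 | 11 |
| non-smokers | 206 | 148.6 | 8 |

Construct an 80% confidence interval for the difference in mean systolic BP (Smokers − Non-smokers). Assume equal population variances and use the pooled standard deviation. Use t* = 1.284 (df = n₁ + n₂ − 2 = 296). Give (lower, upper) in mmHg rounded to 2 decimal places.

Pooled variance s_p² = [91·11² + 205·8²] / (92+206−2) = 81.5236, so s_p = 9.0290.
SE_diff = s_p·√(1/n₁ + 1/n₂) = 9.0290·√(1/92 + 1/206) = 1.1322.
t* = 1.284; margin = 1.284 × 1.1322 = 1.4537.
Difference = 145.3 − 148.6 = -3.3000.
-3.3000 ± 1.4537 → (-4.75, -1.85).

(-4.75, -1.85)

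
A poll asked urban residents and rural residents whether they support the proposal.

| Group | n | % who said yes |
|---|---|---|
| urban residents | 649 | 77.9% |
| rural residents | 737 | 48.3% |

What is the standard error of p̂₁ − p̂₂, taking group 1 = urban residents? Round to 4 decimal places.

0.0246

SE₁ = √(p̂₁(1−p̂₁)/n₁) = √(0.7790·0.2210/649) = 0.01629; SE₂ = √(0.4830·0.5170/737) = 0.01841.
Independent samples: SE of the difference = √(SE₁² + SE₂²) = √(0.0002653641 + 0.0003389281) = 0.02458.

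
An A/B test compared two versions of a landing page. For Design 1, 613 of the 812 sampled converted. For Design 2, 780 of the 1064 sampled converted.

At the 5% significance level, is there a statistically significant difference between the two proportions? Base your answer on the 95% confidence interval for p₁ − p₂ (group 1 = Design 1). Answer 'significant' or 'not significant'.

p̂₁ = 613/812 = 0.7549 and p̂₂ = 780/1064 = 0.7331.
SE₁ = √(p̂₁(1−p̂₁)/n₁) = √(0.7549·0.2451/812) = 0.01510; SE₂ = √(0.7331·0.2669/1064) = 0.01356.
Independent samples: SE of the difference = √(SE₁² + SE₂²) = √(0.00022801 + 0.0001838736) = 0.02029.
z* for 95% confidence is 1.960, so the margin of error is 1.960 × 0.02029 = 0.03977.
Point estimate p̂₁ − p̂₂ = 0.7549 − 0.7331 = 0.0218.
0.0218 ± 0.03977 → (-0.01797, 0.06157).
The interval (-0.01797, 0.06157) contains 0, so the difference is not significant.

not significant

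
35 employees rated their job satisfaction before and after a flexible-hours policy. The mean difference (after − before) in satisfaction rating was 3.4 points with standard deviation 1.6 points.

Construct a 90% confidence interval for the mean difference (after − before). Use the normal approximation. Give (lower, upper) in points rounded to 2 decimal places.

(2.96, 3.84)

This is a matched-pairs design, so SE = s_d/√n = 1.6/√35 = 0.2704.
Margin = 1.645 × 0.2704 = 0.4448; the interval is 3.4 ± 0.4448 = (2.96, 3.84).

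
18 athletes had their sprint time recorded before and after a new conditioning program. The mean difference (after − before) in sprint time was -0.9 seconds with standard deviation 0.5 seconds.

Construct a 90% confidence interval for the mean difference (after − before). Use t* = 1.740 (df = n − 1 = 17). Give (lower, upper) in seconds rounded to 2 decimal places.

(-1.11, -0.69)

This is a matched-pairs design, so SE = s_d/√n = 0.5/√18 = 0.1179.
Margin = 1.740 × 0.1179 = 0.2051; the interval is -0.9 ± 0.2051 = (-1.11, -0.69).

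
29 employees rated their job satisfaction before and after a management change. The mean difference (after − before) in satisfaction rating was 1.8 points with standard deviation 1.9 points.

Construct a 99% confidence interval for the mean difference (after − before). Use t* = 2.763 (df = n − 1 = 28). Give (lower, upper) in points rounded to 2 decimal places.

(0.83, 2.77)

This is a matched-pairs design, so SE = s_d/√n = 1.9/√29 = 0.3528.
Margin = 2.763 × 0.3528 = 0.9748; the interval is 1.8 ± 0.9748 = (0.83, 2.77).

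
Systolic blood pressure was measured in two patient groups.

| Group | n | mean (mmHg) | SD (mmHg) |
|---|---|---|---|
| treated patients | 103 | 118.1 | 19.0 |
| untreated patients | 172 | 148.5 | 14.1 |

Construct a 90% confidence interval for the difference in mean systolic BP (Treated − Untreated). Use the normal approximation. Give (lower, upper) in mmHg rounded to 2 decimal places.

Per-group SEs: s₁/√n₁ = 19.0/√103 = 1.8721, s₂/√n₂ = 14.1/√172 = 1.0751.
Unpooled SE of the difference: √(3.50475841 + 1.15584001) = 2.1588.
Margin of error = z* · SE = 1.645 × 2.1588 = 3.5512.
x̄₁ − x̄₂ = 118.1 − 148.5 = -30.4000.
CI: -30.4000 ± 3.5512 = (-33.95, -26.85).

(-33.95, -26.85)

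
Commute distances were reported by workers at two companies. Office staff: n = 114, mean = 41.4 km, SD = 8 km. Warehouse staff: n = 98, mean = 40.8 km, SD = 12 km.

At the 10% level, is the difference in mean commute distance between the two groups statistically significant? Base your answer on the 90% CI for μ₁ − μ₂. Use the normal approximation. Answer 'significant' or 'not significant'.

Per-group SEs: s₁/√n₁ = 8/√114 = 0.7493, s₂/√n₂ = 12/√98 = 1.2122.
Unpooled SE of the difference: √(0.56145049 + 1.46942884) = 1.4251.
Margin of error = z* · SE = 1.645 × 1.4251 = 2.3443.
x̄₁ − x̄₂ = 41.4 − 40.8 = 0.6000.
CI: 0.6000 ± 2.3443 = (-1.7443, 2.9443).
The interval (-1.7443, 2.9443) contains 0, so the difference is not significant.

not significant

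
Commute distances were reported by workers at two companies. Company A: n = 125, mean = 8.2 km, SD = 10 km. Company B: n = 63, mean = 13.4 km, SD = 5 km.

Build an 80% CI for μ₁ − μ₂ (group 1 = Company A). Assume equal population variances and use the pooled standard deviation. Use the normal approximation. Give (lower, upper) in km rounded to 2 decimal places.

Pooled variance s_p² = [124·10² + 62·5²] / (125+63−2) = 75.0000, so s_p = 8.6603.
SE_diff = s_p·√(1/n₁ + 1/n₂) = 8.6603·√(1/125 + 1/63) = 1.3381.
z* = 1.282; margin = 1.282 × 1.3381 = 1.7154.
Difference = 8.2 − 13.4 = -5.2000.
-5.2000 ± 1.7154 → (-6.92, -3.48).

(-6.92, -3.48)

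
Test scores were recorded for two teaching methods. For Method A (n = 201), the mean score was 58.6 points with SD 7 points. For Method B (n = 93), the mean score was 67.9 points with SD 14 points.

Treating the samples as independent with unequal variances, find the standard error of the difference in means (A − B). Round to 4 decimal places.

1.5334

Standard errors of each mean: 7/√201 = 0.4937 and 14/√93 = 1.4517.
SE(x̄₁ − x̄₂) = √(0.4937² + 1.4517²) = 1.5334 for independent samples with unequal variances.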